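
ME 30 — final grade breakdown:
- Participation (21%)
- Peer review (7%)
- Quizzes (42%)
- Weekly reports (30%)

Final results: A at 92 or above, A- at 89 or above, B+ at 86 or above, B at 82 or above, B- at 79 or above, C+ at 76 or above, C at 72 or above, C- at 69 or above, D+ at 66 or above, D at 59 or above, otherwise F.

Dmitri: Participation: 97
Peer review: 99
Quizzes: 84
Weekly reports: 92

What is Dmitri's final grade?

A-

Weighted total:
  Participation 97 × 0.21 = 20.37
  Peer review 99 × 0.07 = 6.93
  Quizzes 84 × 0.42 = 35.28
  Weekly reports 92 × 0.3 = 27.6
Sum = 90.18
90.18 is ≥ 89 and < 92 → A-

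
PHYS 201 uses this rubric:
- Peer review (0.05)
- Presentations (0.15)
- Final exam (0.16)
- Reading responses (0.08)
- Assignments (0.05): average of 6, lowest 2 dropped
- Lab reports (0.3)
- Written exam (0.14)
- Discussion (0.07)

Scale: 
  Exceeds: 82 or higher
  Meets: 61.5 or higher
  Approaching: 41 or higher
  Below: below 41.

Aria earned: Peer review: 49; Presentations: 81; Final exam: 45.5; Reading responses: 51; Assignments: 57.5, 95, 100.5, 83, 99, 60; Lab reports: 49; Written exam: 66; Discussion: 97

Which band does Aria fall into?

Approaching

Assignments: drop 57.5, 60 → average of remaining 4 = 377.5/4 = 94.375
Weighted total:
  Peer review 49 × 0.05 = 2.45
  Presentations 81 × 0.15 = 12.15
  Final exam 45.5 × 0.16 = 7.28
  Reading responses 51 × 0.08 = 4.08
  Assignments 94.375 × 0.05 = 4.71875
  Lab reports 49 × 0.3 = 14.7
  Written exam 66 × 0.14 = 9.24
  Discussion 97 × 0.07 = 6.79
Sum = 61.40875
61.40875 is ≥ 41 and < 61.5 → Approaching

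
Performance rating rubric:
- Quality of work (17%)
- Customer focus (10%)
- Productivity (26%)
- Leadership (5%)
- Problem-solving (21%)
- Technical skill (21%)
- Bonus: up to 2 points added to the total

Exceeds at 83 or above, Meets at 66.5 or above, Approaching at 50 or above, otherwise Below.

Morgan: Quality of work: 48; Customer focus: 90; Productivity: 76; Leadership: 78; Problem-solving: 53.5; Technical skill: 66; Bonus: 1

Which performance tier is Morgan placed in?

Meets

Weighted total:
  Quality of work 48 × 0.17 = 8.16
  Customer focus 90 × 0.1 = 9
  Productivity 76 × 0.26 = 19.76
  Leadership 78 × 0.05 = 3.9
  Problem-solving 53.5 × 0.21 = 11.235
  Technical skill 66 × 0.21 = 13.86
Sum = 65.915
Bonus: 65.915 + 1 = 66.915
66.915 is ≥ 66.5 and < 83 → Meets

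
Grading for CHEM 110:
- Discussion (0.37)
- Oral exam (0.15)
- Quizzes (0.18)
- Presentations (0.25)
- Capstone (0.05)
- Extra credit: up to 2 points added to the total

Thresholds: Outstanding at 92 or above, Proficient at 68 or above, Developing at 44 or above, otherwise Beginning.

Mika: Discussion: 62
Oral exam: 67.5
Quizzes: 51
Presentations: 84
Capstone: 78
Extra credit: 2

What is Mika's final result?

Proficient

Weighted total:
  Discussion 62 × 0.37 = 22.94
  Oral exam 67.5 × 0.15 = 10.125
  Quizzes 51 × 0.18 = 9.18
  Presentations 84 × 0.25 = 21
  Capstone 78 × 0.05 = 3.9
Sum = 67.145
Extra credit: 67.145 + 2 = 69.145
69.145 is ≥ 68 and < 92 → Proficient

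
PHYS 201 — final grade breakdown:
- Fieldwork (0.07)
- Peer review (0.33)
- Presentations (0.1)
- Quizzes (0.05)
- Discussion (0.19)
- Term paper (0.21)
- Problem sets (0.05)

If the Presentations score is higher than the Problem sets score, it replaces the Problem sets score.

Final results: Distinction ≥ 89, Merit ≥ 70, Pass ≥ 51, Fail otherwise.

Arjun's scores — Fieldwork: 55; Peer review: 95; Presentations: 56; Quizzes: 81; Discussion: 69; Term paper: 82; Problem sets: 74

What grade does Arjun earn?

Presentations (56) ≤ Problem sets (74), so Problem sets stays at 74.
Weighted total:
  Fieldwork 55 × 0.07 = 3.85
  Peer review 95 × 0.33 = 31.35
  Presentations 56 × 0.1 = 5.6
  Quizzes 81 × 0.05 = 4.05
  Discussion 69 × 0.19 = 13.11
  Term paper 82 × 0.21 = 17.22
  Problem sets 74 × 0.05 = 3.7
Sum = 78.88
78.88 is ≥ 70 and < 89 → Merit

Merit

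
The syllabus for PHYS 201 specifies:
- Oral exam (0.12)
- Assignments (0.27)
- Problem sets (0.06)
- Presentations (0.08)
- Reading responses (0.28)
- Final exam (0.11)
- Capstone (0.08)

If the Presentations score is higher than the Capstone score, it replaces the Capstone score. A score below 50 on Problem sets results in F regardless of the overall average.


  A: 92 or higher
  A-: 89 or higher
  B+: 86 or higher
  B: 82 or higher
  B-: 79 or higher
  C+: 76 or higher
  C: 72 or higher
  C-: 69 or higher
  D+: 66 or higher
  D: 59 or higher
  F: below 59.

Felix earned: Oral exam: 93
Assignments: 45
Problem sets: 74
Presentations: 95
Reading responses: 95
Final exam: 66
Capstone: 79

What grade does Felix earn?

Presentations (95) > Capstone (79), so Capstone counts as 95.
Problem sets score 74 ≥ 50: minimum met.
Weighted total:
  Oral exam 93 × 0.12 = 11.16
  Assignments 45 × 0.27 = 12.15
  Problem sets 74 × 0.06 = 4.44
  Presentations 95 × 0.08 = 7.6
  Reading responses 95 × 0.28 = 26.6
  Final exam 66 × 0.11 = 7.26
  Capstone 95 × 0.08 = 7.6
Sum = 76.81
76.81 is ≥ 76 and < 79 → C+

C+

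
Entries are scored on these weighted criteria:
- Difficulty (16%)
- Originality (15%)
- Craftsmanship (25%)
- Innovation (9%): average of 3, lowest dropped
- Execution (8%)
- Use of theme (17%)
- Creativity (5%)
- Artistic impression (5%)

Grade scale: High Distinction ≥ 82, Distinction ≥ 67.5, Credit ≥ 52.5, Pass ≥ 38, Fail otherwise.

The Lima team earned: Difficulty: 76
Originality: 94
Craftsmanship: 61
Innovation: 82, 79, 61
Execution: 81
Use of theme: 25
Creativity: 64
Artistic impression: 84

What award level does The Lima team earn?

Innovation: drop 61 → average of remaining 2 = 161/2 = 80.5
Weighted total:
  Difficulty 76 × 0.16 = 12.16
  Originality 94 × 0.15 = 14.1
  Craftsmanship 61 × 0.25 = 15.25
  Innovation 80.5 × 0.09 = 7.245
  Execution 81 × 0.08 = 6.48
  Use of theme 25 × 0.17 = 4.25
  Creativity 64 × 0.05 = 3.2
  Artistic impression 84 × 0.05 = 4.2
Sum = 66.885
66.885 is ≥ 52.5 and < 67.5 → Credit

Credit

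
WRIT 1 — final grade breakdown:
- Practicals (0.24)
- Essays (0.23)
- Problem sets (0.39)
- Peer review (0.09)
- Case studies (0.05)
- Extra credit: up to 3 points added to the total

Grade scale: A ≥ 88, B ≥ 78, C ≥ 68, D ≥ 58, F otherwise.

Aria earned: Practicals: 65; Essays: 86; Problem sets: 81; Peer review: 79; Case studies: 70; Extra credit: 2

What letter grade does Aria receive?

Weighted total:
  Practicals 65 × 0.24 = 15.6
  Essays 86 × 0.23 = 19.78
  Problem sets 81 × 0.39 = 31.59
  Peer review 79 × 0.09 = 7.11
  Case studies 70 × 0.05 = 3.5
Sum = 77.58
Extra credit: 77.58 + 2 = 79.58
79.58 is ≥ 78 and < 88 → B

B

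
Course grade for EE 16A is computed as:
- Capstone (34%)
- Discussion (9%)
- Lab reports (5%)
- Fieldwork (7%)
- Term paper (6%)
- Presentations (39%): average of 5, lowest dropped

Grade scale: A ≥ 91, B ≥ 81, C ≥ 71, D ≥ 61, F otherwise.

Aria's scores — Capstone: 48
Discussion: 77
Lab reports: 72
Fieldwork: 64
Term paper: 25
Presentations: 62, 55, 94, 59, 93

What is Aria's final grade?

Presentations: drop 55 → average of remaining 4 = 308/4 = 77
Weighted total:
  Capstone 48 × 0.34 = 16.32
  Discussion 77 × 0.09 = 6.93
  Lab reports 72 × 0.05 = 3.6
  Fieldwork 64 × 0.07 = 4.48
  Term paper 25 × 0.06 = 1.5
  Presentations 77 × 0.39 = 30.03
Sum = 62.86
62.86 is ≥ 61 and < 71 → D

D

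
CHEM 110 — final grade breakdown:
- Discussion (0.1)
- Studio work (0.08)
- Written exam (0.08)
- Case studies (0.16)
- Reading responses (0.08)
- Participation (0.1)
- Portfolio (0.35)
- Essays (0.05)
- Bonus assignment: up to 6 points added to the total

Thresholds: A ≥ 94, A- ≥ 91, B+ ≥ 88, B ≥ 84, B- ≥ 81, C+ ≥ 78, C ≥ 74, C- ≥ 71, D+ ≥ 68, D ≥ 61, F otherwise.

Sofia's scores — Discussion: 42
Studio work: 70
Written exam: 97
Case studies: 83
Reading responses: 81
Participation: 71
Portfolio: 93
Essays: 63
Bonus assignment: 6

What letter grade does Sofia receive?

Weighted total:
  Discussion 42 × 0.1 = 4.2
  Studio work 70 × 0.08 = 5.6
  Written exam 97 × 0.08 = 7.76
  Case studies 83 × 0.16 = 13.28
  Reading responses 81 × 0.08 = 6.48
  Participation 71 × 0.1 = 7.1
  Portfolio 93 × 0.35 = 32.55
  Essays 63 × 0.05 = 3.15
Sum = 80.12
Bonus assignment: 80.12 + 6 = 86.12
86.12 is ≥ 84 and < 88 → B

B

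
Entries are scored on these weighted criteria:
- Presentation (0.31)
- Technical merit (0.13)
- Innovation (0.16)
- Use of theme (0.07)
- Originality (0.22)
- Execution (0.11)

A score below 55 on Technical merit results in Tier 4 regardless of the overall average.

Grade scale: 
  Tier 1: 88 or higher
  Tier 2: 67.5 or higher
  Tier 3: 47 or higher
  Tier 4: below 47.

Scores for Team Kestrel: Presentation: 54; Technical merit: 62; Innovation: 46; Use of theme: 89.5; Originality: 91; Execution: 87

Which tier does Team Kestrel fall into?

Technical merit score 62 ≥ 55: minimum met.
Weighted total:
  Presentation 54 × 0.31 = 16.74
  Technical merit 62 × 0.13 = 8.06
  Innovation 46 × 0.16 = 7.36
  Use of theme 89.5 × 0.07 = 6.265
  Originality 91 × 0.22 = 20.02
  Execution 87 × 0.11 = 9.57
Sum = 68.015
68.015 is ≥ 67.5 and < 88 → Tier 2

Tier 2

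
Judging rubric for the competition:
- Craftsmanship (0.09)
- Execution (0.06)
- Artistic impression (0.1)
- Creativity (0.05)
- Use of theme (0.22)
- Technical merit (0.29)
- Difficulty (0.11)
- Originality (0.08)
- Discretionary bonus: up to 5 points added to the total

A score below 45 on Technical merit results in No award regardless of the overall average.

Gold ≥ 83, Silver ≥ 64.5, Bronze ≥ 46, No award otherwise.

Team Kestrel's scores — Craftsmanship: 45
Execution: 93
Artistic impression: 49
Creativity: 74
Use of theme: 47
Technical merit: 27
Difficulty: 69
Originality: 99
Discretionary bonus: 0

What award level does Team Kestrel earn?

Technical merit score 27 < 45: minimum not met.
Weighted total:
  Craftsmanship 45 × 0.09 = 4.05
  Execution 93 × 0.06 = 5.58
  Artistic impression 49 × 0.1 = 4.9
  Creativity 74 × 0.05 = 3.7
  Use of theme 47 × 0.22 = 10.34
  Technical merit 27 × 0.29 = 7.83
  Difficulty 69 × 0.11 = 7.59
  Originality 99 × 0.08 = 7.92
Sum = 51.91
Discretionary bonus: 51.91 + 0 = 51.91
Because the Technical merit minimum was not met, the result is No award.

No award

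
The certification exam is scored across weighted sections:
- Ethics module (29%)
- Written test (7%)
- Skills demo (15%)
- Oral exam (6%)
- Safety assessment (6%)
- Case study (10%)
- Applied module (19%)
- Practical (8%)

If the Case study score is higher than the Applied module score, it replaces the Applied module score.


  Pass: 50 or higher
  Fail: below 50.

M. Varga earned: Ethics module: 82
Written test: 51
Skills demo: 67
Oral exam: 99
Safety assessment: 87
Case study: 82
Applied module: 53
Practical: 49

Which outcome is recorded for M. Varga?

Pass

Case study (82) > Applied module (53), so Applied module counts as 82.
Weighted total:
  Ethics module 82 × 0.29 = 23.78
  Written test 51 × 0.07 = 3.57
  Skills demo 67 × 0.15 = 10.05
  Oral exam 99 × 0.06 = 5.94
  Safety assessment 87 × 0.06 = 5.22
  Case study 82 × 0.1 = 8.2
  Applied module 82 × 0.19 = 15.58
  Practical 49 × 0.08 = 3.92
Sum = 76.26
76.26 ≥ 50 → Pass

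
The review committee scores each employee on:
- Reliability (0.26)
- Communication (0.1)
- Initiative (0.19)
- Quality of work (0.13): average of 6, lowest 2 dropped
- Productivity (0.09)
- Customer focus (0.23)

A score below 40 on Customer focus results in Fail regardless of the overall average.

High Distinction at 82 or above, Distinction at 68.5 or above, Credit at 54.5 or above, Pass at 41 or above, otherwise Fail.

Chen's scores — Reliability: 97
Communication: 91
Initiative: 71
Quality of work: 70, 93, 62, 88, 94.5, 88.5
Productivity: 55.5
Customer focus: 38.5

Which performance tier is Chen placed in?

Quality of work: drop 62, 70 → average of remaining 4 = 364/4 = 91
Customer focus score 38.5 < 40: minimum not met.
Weighted total:
  Reliability 97 × 0.26 = 25.22
  Communication 91 × 0.1 = 9.1
  Initiative 71 × 0.19 = 13.49
  Quality of work 91 × 0.13 = 11.83
  Productivity 55.5 × 0.09 = 4.995
  Customer focus 38.5 × 0.23 = 8.855
Sum = 73.49
Because the Customer focus minimum was not met, the result is Fail.

Fail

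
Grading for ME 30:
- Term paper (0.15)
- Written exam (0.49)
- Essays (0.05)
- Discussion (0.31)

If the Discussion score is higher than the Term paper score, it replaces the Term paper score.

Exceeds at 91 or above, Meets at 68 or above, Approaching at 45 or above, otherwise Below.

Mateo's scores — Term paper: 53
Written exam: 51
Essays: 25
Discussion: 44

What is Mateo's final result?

Approaching

Discussion (44) ≤ Term paper (53), so Term paper stays at 53.
Weighted total:
  Term paper 53 × 0.15 = 7.95
  Written exam 51 × 0.49 = 24.99
  Essays 25 × 0.05 = 1.25
  Discussion 44 × 0.31 = 13.64
Sum = 47.83
47.83 is ≥ 45 and < 68 → Approaching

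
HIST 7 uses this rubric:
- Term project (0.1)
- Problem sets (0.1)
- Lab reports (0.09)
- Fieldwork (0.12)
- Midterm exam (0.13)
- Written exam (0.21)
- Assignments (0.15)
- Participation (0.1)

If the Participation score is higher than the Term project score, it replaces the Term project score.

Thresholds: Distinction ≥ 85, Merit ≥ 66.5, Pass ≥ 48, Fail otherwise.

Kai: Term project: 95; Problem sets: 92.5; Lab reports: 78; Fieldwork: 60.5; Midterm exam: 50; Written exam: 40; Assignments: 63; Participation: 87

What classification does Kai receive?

Pass

Participation (87) ≤ Term project (95), so Term project stays at 95.
Weighted total:
  Term project 95 × 0.1 = 9.5
  Problem sets 92.5 × 0.1 = 9.25
  Lab reports 78 × 0.09 = 7.02
  Fieldwork 60.5 × 0.12 = 7.26
  Midterm exam 50 × 0.13 = 6.5
  Written exam 40 × 0.21 = 8.4
  Assignments 63 × 0.15 = 9.45
  Participation 87 × 0.1 = 8.7
Sum = 66.08
66.08 is ≥ 48 and < 66.5 → Pass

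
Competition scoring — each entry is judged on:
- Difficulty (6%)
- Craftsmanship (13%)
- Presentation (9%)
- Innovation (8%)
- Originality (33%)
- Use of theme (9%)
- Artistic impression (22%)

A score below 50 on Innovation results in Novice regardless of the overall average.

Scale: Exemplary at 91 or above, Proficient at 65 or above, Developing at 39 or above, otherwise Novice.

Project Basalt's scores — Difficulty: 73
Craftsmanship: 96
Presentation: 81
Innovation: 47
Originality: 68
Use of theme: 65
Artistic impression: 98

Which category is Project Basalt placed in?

Novice

Innovation score 47 < 50: minimum not met.
Weighted total:
  Difficulty 73 × 0.06 = 4.38
  Craftsmanship 96 × 0.13 = 12.48
  Presentation 81 × 0.09 = 7.29
  Innovation 47 × 0.08 = 3.76
  Originality 68 × 0.33 = 22.44
  Use of theme 65 × 0.09 = 5.85
  Artistic impression 98 × 0.22 = 21.56
Sum = 77.76
Because the Innovation minimum was not met, the result is Novice.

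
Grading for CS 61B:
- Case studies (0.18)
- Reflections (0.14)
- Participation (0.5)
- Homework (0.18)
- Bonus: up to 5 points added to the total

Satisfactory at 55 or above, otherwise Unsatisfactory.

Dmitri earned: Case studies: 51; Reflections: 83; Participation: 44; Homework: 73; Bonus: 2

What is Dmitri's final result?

Satisfactory

Weighted total:
  Case studies 51 × 0.18 = 9.18
  Reflections 83 × 0.14 = 11.62
  Participation 44 × 0.5 = 22
  Homework 73 × 0.18 = 13.14
Sum = 55.94
Bonus: 55.94 + 2 = 57.94
57.94 ≥ 55 → Satisfactory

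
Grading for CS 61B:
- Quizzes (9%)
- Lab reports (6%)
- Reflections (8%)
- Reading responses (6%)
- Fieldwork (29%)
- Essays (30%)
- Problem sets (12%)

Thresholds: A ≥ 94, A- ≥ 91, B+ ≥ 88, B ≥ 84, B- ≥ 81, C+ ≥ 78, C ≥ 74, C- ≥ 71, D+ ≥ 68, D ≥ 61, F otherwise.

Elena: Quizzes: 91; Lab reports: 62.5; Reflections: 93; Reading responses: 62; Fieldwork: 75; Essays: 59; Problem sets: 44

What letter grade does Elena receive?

D

Weighted total:
  Quizzes 91 × 0.09 = 8.19
  Lab reports 62.5 × 0.06 = 3.75
  Reflections 93 × 0.08 = 7.44
  Reading responses 62 × 0.06 = 3.72
  Fieldwork 75 × 0.29 = 21.75
  Essays 59 × 0.3 = 17.7
  Problem sets 44 × 0.12 = 5.28
Sum = 67.83
67.83 is ≥ 61 and < 68 → D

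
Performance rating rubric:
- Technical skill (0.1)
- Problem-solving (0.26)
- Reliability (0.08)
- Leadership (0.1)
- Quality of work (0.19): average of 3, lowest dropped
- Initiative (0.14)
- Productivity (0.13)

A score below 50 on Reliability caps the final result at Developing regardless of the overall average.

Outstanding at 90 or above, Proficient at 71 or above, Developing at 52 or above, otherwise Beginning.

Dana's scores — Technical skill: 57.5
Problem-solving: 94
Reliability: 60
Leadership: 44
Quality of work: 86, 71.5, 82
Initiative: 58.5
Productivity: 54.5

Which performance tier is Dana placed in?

Quality of work: drop 71.5 → average of remaining 2 = 168/2 = 84
Reliability score 60 ≥ 50: minimum met.
Weighted total:
  Technical skill 57.5 × 0.1 = 5.75
  Problem-solving 94 × 0.26 = 24.44
  Reliability 60 × 0.08 = 4.8
  Leadership 44 × 0.1 = 4.4
  Quality of work 84 × 0.19 = 15.96
  Initiative 58.5 × 0.14 = 8.19
  Productivity 54.5 × 0.13 = 7.085
Sum = 70.625
70.625 is ≥ 52 and < 71 → Developing

Developing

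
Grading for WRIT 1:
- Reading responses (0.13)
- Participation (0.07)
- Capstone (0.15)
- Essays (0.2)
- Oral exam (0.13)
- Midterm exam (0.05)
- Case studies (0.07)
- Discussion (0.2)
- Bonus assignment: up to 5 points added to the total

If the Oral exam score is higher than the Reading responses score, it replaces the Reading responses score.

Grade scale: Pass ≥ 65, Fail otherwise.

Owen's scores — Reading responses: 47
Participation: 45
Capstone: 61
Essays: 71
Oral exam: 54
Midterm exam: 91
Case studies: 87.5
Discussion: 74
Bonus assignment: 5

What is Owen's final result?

Oral exam (54) > Reading responses (47), so Reading responses counts as 54.
Weighted total:
  Reading responses 54 × 0.13 = 7.02
  Participation 45 × 0.07 = 3.15
  Capstone 61 × 0.15 = 9.15
  Essays 71 × 0.2 = 14.2
  Oral exam 54 × 0.13 = 7.02
  Midterm exam 91 × 0.05 = 4.55
  Case studies 87.5 × 0.07 = 6.125
  Discussion 74 × 0.2 = 14.8
Sum = 66.015
Bonus assignment: 66.015 + 5 = 71.015
71.015 ≥ 65 → Pass

Pass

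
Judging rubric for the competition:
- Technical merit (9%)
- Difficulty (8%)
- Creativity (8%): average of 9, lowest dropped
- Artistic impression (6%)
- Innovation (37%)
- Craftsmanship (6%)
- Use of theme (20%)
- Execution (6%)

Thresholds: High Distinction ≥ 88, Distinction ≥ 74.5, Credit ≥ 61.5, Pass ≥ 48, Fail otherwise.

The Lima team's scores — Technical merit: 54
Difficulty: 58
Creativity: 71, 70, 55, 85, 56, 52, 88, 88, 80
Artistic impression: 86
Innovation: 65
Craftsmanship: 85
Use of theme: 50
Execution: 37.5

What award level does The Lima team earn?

Creativity: drop 52 → average of remaining 8 = 593/8 = 74.125
Weighted total:
  Technical merit 54 × 0.09 = 4.86
  Difficulty 58 × 0.08 = 4.64
  Creativity 74.125 × 0.08 = 5.93
  Artistic impression 86 × 0.06 = 5.16
  Innovation 65 × 0.37 = 24.05
  Craftsmanship 85 × 0.06 = 5.1
  Use of theme 50 × 0.2 = 10
  Execution 37.5 × 0.06 = 2.25
Sum = 61.99
61.99 is ≥ 61.5 and < 74.5 → Credit

Credit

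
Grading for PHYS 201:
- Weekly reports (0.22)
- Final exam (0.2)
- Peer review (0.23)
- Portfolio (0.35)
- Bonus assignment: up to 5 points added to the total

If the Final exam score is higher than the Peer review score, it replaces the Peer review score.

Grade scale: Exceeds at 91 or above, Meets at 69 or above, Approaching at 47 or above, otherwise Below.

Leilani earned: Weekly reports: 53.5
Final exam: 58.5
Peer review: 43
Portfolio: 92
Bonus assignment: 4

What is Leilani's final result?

Final exam (58.5) > Peer review (43), so Peer review counts as 58.5.
Weighted total:
  Weekly reports 53.5 × 0.22 = 11.77
  Final exam 58.5 × 0.2 = 11.7
  Peer review 58.5 × 0.23 = 13.455
  Portfolio 92 × 0.35 = 32.2
Sum = 69.125
Bonus assignment: 69.125 + 4 = 73.125
73.125 is ≥ 69 and < 91 → Meets

Meets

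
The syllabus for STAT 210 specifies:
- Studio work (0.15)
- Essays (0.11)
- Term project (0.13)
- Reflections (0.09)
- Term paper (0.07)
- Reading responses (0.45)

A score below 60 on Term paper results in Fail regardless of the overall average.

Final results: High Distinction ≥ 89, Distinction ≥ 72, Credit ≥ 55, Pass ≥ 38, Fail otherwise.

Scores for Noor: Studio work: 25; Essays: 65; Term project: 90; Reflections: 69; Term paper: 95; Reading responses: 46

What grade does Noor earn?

Term paper score 95 ≥ 60: minimum met.
Weighted total:
  Studio work 25 × 0.15 = 3.75
  Essays 65 × 0.11 = 7.15
  Term project 90 × 0.13 = 11.7
  Reflections 69 × 0.09 = 6.21
  Term paper 95 × 0.07 = 6.65
  Reading responses 46 × 0.45 = 20.7
Sum = 56.16
56.16 is ≥ 55 and < 72 → Credit

Credit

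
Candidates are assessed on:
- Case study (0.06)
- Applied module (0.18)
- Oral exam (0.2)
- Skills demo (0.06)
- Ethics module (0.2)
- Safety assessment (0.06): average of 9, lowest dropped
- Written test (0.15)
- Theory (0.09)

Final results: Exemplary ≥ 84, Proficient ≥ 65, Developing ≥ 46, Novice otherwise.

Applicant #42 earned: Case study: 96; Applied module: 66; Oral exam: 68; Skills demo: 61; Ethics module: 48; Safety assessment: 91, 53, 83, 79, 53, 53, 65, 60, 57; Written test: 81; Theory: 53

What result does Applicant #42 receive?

Proficient

Safety assessment: drop 53 → average of remaining 8 = 541/8 = 67.625
Weighted total:
  Case study 96 × 0.06 = 5.76
  Applied module 66 × 0.18 = 11.88
  Oral exam 68 × 0.2 = 13.6
  Skills demo 61 × 0.06 = 3.66
  Ethics module 48 × 0.2 = 9.6
  Safety assessment 67.625 × 0.06 = 4.0575
  Written test 81 × 0.15 = 12.15
  Theory 53 × 0.09 = 4.77
Sum = 65.4775
65.4775 is ≥ 65 and < 84 → Proficient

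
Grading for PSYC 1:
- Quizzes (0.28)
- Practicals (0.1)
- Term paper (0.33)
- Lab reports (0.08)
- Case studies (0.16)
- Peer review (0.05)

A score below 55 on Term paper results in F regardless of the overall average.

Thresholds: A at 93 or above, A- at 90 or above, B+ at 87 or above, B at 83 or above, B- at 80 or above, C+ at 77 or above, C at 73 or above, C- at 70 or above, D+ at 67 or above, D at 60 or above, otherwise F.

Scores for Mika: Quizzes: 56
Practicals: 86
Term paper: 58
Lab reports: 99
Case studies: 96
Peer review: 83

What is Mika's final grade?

C-

Term paper score 58 ≥ 55: minimum met.
Weighted total:
  Quizzes 56 × 0.28 = 15.68
  Practicals 86 × 0.1 = 8.6
  Term paper 58 × 0.33 = 19.14
  Lab reports 99 × 0.08 = 7.92
  Case studies 96 × 0.16 = 15.36
  Peer review 83 × 0.05 = 4.15
Sum = 70.85
70.85 is ≥ 70 and < 73 → C-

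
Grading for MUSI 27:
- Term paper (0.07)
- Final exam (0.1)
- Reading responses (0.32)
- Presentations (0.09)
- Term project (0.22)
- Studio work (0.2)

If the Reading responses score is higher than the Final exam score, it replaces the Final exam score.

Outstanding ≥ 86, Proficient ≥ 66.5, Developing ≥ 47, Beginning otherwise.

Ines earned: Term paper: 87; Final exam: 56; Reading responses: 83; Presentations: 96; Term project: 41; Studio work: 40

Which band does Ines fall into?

Proficient

Reading responses (83) > Final exam (56), so Final exam counts as 83.
Weighted total:
  Term paper 87 × 0.07 = 6.09
  Final exam 83 × 0.1 = 8.3
  Reading responses 83 × 0.32 = 26.56
  Presentations 96 × 0.09 = 8.64
  Term project 41 × 0.22 = 9.02
  Studio work 40 × 0.2 = 8
Sum = 66.61
66.61 is ≥ 66.5 and < 86 → Proficient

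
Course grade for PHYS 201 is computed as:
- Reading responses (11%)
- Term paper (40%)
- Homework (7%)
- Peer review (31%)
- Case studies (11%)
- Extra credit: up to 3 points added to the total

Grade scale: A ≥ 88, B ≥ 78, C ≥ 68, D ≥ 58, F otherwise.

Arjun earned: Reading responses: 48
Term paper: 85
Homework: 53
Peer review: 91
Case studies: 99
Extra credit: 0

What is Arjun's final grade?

Weighted total:
  Reading responses 48 × 0.11 = 5.28
  Term paper 85 × 0.4 = 34
  Homework 53 × 0.07 = 3.71
  Peer review 91 × 0.31 = 28.21
  Case studies 99 × 0.11 = 10.89
Sum = 82.09
Extra credit: 82.09 + 0 = 82.09
82.09 is ≥ 78 and < 88 → B

B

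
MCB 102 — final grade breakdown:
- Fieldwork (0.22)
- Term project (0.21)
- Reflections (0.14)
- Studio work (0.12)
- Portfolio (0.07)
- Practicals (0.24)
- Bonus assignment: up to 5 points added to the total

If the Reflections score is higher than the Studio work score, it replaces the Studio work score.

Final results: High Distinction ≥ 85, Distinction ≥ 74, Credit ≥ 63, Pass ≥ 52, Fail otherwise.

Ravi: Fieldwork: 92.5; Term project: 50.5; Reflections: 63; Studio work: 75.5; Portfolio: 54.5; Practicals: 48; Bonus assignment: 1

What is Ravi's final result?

Credit

Reflections (63) ≤ Studio work (75.5), so Studio work stays at 75.5.
Weighted total:
  Fieldwork 92.5 × 0.22 = 20.35
  Term project 50.5 × 0.21 = 10.605
  Reflections 63 × 0.14 = 8.82
  Studio work 75.5 × 0.12 = 9.06
  Portfolio 54.5 × 0.07 = 3.815
  Practicals 48 × 0.24 = 11.52
Sum = 64.17
Bonus assignment: 64.17 + 1 = 65.17
65.17 is ≥ 63 and < 74 → Credit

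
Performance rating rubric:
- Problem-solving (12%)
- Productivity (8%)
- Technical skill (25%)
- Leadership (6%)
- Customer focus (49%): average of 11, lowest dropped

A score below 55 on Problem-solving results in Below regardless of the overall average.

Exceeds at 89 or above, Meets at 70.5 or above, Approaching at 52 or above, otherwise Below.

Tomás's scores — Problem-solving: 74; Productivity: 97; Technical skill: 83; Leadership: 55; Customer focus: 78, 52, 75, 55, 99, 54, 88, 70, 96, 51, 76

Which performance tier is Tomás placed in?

Customer focus: drop 51 → average of remaining 10 = 743/10 = 74.3
Problem-solving score 74 ≥ 55: minimum met.
Weighted total:
  Problem-solving 74 × 0.12 = 8.88
  Productivity 97 × 0.08 = 7.76
  Technical skill 83 × 0.25 = 20.75
  Leadership 55 × 0.06 = 3.3
  Customer focus 74.3 × 0.49 = 36.407
Sum = 77.097
77.097 is ≥ 70.5 and < 89 → Meets

Meets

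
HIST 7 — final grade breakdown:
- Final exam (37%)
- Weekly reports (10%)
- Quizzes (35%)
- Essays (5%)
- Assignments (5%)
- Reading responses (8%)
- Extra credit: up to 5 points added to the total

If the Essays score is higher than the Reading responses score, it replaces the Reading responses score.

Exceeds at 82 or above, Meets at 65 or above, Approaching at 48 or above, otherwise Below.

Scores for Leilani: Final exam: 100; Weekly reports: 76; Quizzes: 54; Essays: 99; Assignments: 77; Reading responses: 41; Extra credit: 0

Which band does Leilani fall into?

Essays (99) > Reading responses (41), so Reading responses counts as 99.
Weighted total:
  Final exam 100 × 0.37 = 37
  Weekly reports 76 × 0.1 = 7.6
  Quizzes 54 × 0.35 = 18.9
  Essays 99 × 0.05 = 4.95
  Assignments 77 × 0.05 = 3.85
  Reading responses 99 × 0.08 = 7.92
Sum = 80.22
Extra credit: 80.22 + 0 = 80.22
80.22 is ≥ 65 and < 82 → Meets

Meets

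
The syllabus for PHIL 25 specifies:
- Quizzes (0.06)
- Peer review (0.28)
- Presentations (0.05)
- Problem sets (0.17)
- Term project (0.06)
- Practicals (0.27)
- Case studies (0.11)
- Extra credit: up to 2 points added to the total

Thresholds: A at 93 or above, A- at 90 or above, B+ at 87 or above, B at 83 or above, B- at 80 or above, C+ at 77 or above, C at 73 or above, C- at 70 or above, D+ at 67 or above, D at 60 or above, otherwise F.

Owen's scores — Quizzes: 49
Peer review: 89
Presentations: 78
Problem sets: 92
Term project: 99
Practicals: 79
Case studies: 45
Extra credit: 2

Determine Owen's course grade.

Weighted total:
  Quizzes 49 × 0.06 = 2.94
  Peer review 89 × 0.28 = 24.92
  Presentations 78 × 0.05 = 3.9
  Problem sets 92 × 0.17 = 15.64
  Term project 99 × 0.06 = 5.94
  Practicals 79 × 0.27 = 21.33
  Case studies 45 × 0.11 = 4.95
Sum = 79.62
Extra credit: 79.62 + 2 = 81.62
81.62 is ≥ 80 and < 83 → B-

B-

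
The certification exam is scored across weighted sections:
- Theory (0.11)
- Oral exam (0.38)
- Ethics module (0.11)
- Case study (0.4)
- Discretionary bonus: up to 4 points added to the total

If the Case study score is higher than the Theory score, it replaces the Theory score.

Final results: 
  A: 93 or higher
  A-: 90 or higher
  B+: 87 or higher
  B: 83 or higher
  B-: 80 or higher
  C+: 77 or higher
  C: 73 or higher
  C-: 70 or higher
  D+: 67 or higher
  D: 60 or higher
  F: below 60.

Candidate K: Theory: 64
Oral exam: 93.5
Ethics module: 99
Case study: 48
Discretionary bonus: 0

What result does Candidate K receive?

C-

Case study (48) ≤ Theory (64), so Theory stays at 64.
Weighted total:
  Theory 64 × 0.11 = 7.04
  Oral exam 93.5 × 0.38 = 35.53
  Ethics module 99 × 0.11 = 10.89
  Case study 48 × 0.4 = 19.2
Sum = 72.66
Discretionary bonus: 72.66 + 0 = 72.66
72.66 is ≥ 70 and < 73 → C-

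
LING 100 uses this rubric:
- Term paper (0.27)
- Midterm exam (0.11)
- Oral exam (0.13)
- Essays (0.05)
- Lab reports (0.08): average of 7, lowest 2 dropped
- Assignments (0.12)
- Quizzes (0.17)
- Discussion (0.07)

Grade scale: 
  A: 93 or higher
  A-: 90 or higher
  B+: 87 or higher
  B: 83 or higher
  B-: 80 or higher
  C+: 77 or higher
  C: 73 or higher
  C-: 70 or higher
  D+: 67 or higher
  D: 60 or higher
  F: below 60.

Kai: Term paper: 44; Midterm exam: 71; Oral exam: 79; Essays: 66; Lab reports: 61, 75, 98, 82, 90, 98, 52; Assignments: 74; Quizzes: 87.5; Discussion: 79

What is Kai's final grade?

Lab reports: drop 52, 61 → average of remaining 5 = 443/5 = 88.6
Weighted total:
  Term paper 44 × 0.27 = 11.88
  Midterm exam 71 × 0.11 = 7.81
  Oral exam 79 × 0.13 = 10.27
  Essays 66 × 0.05 = 3.3
  Lab reports 88.6 × 0.08 = 7.088
  Assignments 74 × 0.12 = 8.88
  Quizzes 87.5 × 0.17 = 14.875
  Discussion 79 × 0.07 = 5.53
Sum = 69.633
69.633 is ≥ 67 and < 70 → D+

D+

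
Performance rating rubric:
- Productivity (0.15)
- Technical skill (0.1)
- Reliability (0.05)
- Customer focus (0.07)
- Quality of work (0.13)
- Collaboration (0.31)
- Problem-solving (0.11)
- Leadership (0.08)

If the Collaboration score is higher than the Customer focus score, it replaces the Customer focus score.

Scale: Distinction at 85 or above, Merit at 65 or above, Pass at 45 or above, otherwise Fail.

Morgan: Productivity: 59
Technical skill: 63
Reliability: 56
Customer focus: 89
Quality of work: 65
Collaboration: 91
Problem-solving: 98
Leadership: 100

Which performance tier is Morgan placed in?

Merit

Collaboration (91) > Customer focus (89), so Customer focus counts as 91.
Weighted total:
  Productivity 59 × 0.15 = 8.85
  Technical skill 63 × 0.1 = 6.3
  Reliability 56 × 0.05 = 2.8
  Customer focus 91 × 0.07 = 6.37
  Quality of work 65 × 0.13 = 8.45
  Collaboration 91 × 0.31 = 28.21
  Problem-solving 98 × 0.11 = 10.78
  Leadership 100 × 0.08 = 8
Sum = 79.76
79.76 is ≥ 65 and < 85 → Merit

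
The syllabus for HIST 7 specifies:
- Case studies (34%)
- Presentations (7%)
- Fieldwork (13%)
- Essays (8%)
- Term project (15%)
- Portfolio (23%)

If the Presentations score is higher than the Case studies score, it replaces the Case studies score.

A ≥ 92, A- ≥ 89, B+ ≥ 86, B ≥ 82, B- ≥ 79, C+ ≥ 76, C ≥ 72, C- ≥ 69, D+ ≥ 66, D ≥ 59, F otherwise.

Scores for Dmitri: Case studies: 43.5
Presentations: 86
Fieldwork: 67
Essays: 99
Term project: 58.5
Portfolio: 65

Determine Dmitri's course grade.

Presentations (86) > Case studies (43.5), so Case studies counts as 86.
Weighted total:
  Case studies 86 × 0.34 = 29.24
  Presentations 86 × 0.07 = 6.02
  Fieldwork 67 × 0.13 = 8.71
  Essays 99 × 0.08 = 7.92
  Term project 58.5 × 0.15 = 8.775
  Portfolio 65 × 0.23 = 14.95
Sum = 75.615
75.615 is ≥ 72 and < 76 → C

C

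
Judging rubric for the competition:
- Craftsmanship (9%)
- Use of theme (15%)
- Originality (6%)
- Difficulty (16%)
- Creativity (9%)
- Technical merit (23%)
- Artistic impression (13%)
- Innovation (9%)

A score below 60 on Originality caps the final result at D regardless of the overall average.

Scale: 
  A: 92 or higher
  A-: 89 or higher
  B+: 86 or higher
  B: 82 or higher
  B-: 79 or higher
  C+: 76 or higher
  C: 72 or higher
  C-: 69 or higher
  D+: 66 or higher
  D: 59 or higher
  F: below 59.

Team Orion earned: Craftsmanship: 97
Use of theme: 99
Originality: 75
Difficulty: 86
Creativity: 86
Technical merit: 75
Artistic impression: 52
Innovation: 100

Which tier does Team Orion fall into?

Originality score 75 ≥ 60: minimum met.
Weighted total:
  Craftsmanship 97 × 0.09 = 8.73
  Use of theme 99 × 0.15 = 14.85
  Originality 75 × 0.06 = 4.5
  Difficulty 86 × 0.16 = 13.76
  Creativity 86 × 0.09 = 7.74
  Technical merit 75 × 0.23 = 17.25
  Artistic impression 52 × 0.13 = 6.76
  Innovation 100 × 0.09 = 9
Sum = 82.59
82.59 is ≥ 82 and < 86 → B

B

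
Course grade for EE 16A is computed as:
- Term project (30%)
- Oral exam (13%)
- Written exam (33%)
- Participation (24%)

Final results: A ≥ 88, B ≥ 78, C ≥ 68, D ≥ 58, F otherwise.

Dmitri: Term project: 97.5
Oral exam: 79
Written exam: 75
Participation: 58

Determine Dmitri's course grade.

B

Weighted total:
  Term project 97.5 × 0.3 = 29.25
  Oral exam 79 × 0.13 = 10.27
  Written exam 75 × 0.33 = 24.75
  Participation 58 × 0.24 = 13.92
Sum = 78.19
78.19 is ≥ 78 and < 88 → B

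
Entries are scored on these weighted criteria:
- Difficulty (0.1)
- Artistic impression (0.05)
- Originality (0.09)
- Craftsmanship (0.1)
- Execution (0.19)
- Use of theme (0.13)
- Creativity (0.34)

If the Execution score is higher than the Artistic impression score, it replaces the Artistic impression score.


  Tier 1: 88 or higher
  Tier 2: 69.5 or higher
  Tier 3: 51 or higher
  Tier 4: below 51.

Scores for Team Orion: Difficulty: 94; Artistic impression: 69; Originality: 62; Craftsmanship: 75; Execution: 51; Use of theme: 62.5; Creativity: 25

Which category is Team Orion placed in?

Tier 3

Execution (51) ≤ Artistic impression (69), so Artistic impression stays at 69.
Weighted total:
  Difficulty 94 × 0.1 = 9.4
  Artistic impression 69 × 0.05 = 3.45
  Originality 62 × 0.09 = 5.58
  Craftsmanship 75 × 0.1 = 7.5
  Execution 51 × 0.19 = 9.69
  Use of theme 62.5 × 0.13 = 8.125
  Creativity 25 × 0.34 = 8.5
Sum = 52.245
52.245 is ≥ 51 and < 69.5 → Tier 3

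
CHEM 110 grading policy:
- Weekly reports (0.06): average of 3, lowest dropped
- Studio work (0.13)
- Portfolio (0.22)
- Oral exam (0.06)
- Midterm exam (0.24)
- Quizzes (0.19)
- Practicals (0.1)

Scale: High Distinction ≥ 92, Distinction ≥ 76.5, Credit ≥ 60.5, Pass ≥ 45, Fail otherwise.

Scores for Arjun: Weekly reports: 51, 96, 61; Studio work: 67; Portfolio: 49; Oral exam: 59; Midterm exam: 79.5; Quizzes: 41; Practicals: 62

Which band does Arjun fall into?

Credit

Weekly reports: drop 51 → average of remaining 2 = 157/2 = 78.5
Weighted total:
  Weekly reports 78.5 × 0.06 = 4.71
  Studio work 67 × 0.13 = 8.71
  Portfolio 49 × 0.22 = 10.78
  Oral exam 59 × 0.06 = 3.54
  Midterm exam 79.5 × 0.24 = 19.08
  Quizzes 41 × 0.19 = 7.79
  Practicals 62 × 0.1 = 6.2
Sum = 60.81
60.81 is ≥ 60.5 and < 76.5 → Credit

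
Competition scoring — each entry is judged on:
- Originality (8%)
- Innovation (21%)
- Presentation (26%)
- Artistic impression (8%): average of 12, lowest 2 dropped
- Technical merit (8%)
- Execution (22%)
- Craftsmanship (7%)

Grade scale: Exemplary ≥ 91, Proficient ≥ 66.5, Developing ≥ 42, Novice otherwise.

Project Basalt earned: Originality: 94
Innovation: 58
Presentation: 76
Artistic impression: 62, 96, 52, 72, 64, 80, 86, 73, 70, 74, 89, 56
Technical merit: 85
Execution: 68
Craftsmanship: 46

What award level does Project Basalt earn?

Artistic impression: drop 52, 56 → average of remaining 10 = 766/10 = 76.6
Weighted total:
  Originality 94 × 0.08 = 7.52
  Innovation 58 × 0.21 = 12.18
  Presentation 76 × 0.26 = 19.76
  Artistic impression 76.6 × 0.08 = 6.128
  Technical merit 85 × 0.08 = 6.8
  Execution 68 × 0.22 = 14.96
  Craftsmanship 46 × 0.07 = 3.22
Sum = 70.568
70.568 is ≥ 66.5 and < 91 → Proficient

Proficient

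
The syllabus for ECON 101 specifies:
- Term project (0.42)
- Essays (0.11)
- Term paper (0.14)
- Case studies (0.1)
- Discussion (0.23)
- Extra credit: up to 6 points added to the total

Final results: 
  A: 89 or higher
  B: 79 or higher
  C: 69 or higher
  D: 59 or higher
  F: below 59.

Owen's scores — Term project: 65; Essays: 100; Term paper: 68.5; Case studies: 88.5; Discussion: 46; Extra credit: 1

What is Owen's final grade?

D

Weighted total:
  Term project 65 × 0.42 = 27.3
  Essays 100 × 0.11 = 11
  Term paper 68.5 × 0.14 = 9.59
  Case studies 88.5 × 0.1 = 8.85
  Discussion 46 × 0.23 = 10.58
Sum = 67.32
Extra credit: 67.32 + 1 = 68.32
68.32 is ≥ 59 and < 69 → D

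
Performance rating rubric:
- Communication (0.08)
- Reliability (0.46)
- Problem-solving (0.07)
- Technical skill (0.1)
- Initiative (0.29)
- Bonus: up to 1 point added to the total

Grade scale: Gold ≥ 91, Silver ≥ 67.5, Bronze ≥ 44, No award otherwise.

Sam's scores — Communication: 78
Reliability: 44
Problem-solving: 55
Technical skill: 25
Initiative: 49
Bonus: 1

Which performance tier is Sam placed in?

Bronze

Weighted total:
  Communication 78 × 0.08 = 6.24
  Reliability 44 × 0.46 = 20.24
  Problem-solving 55 × 0.07 = 3.85
  Technical skill 25 × 0.1 = 2.5
  Initiative 49 × 0.29 = 14.21
Sum = 47.04
Bonus: 47.04 + 1 = 48.04
48.04 is ≥ 44 and < 67.5 → Bronze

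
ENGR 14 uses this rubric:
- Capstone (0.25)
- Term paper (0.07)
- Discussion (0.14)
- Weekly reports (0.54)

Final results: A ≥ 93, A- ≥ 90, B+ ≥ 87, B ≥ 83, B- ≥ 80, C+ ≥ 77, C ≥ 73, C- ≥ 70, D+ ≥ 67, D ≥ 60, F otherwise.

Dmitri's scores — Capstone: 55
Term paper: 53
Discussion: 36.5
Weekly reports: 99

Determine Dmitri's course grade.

Weighted total:
  Capstone 55 × 0.25 = 13.75
  Term paper 53 × 0.07 = 3.71
  Discussion 36.5 × 0.14 = 5.11
  Weekly reports 99 × 0.54 = 53.46
Sum = 76.03
76.03 is ≥ 73 and < 77 → C

C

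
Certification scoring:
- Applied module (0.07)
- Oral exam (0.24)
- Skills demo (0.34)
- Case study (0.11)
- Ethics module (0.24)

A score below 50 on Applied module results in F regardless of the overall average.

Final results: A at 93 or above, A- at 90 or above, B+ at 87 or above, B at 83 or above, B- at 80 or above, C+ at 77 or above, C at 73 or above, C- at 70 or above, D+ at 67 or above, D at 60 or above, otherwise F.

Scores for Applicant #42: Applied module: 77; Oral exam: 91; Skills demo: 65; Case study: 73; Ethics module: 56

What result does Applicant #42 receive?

Applied module score 77 ≥ 50: minimum met.
Weighted total:
  Applied module 77 × 0.07 = 5.39
  Oral exam 91 × 0.24 = 21.84
  Skills demo 65 × 0.34 = 22.1
  Case study 73 × 0.11 = 8.03
  Ethics module 56 × 0.24 = 13.44
Sum = 70.8
70.8 is ≥ 70 and < 73 → C-

C-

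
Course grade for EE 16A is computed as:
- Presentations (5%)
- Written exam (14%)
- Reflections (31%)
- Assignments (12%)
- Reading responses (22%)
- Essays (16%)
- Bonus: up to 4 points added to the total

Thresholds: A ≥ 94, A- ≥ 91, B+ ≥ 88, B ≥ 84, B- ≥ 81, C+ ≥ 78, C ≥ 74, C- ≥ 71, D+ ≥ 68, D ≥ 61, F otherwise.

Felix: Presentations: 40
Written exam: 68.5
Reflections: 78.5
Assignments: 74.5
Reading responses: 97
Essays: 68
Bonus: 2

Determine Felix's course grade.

C+

Weighted total:
  Presentations 40 × 0.05 = 2
  Written exam 68.5 × 0.14 = 9.59
  Reflections 78.5 × 0.31 = 24.335
  Assignments 74.5 × 0.12 = 8.94
  Reading responses 97 × 0.22 = 21.34
  Essays 68 × 0.16 = 10.88
Sum = 77.085
Bonus: 77.085 + 2 = 79.085
79.085 is ≥ 78 and < 81 → C+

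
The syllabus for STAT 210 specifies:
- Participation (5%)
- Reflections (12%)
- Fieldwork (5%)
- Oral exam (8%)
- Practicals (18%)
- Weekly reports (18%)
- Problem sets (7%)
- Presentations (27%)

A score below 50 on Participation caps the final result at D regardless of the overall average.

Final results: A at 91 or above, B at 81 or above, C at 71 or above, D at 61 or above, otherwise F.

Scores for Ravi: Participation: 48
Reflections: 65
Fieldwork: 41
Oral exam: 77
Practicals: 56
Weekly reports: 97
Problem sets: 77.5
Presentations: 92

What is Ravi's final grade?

D

Participation score 48 < 50: minimum not met.
Weighted total:
  Participation 48 × 0.05 = 2.4
  Reflections 65 × 0.12 = 7.8
  Fieldwork 41 × 0.05 = 2.05
  Oral exam 77 × 0.08 = 6.16
  Practicals 56 × 0.18 = 10.08
  Weekly reports 97 × 0.18 = 17.46
  Problem sets 77.5 × 0.07 = 5.425
  Presentations 92 × 0.27 = 24.84
Sum = 76.215
76.215 would be C; cap at D applies → D.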